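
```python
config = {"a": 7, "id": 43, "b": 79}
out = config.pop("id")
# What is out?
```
Trace:
  config={'a': 7, 'id': 43, 'b': 79}
  config={'a': 7, 'b': 79}, out=43

Final answer: 43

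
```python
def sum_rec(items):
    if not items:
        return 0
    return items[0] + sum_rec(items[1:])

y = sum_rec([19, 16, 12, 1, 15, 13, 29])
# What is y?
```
Call trace:
sum_rec(items=[19, 16, 12, 1, 15, 13, 29])
  sum_rec(items=[16, 12, 1, 15, 13, 29])
    sum_rec(items=[12, 1, 15, 13, 29])
      sum_rec(items=[1, 15, 13, 29])
        sum_rec(items=[15, 13, 29])
          sum_rec(items=[13, 29])
            sum_rec(items=[29])
              sum_rec(items=[])
              -> return 0
            -> return 29
          -> return 42
        -> return 57
      -> return 58
    -> return 70
  -> return 86
-> return 105

Final answer: 105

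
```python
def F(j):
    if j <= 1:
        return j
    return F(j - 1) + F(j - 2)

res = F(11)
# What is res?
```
Call trace (a repeated sub-call is expanded the first time; later identical calls just restate its return value):
F(j=11)
  F(j=10)
    F(j=9)
      F(j=8)
        F(j=7)
          F(j=6)
            F(j=5)
              F(j=4)
                F(j=3)
                  F(j=2)
                    F(j=1)
                    -> return 1
                    F(j=0)
                    -> return 0
                  -> return 1
                  F(j=1)
                  -> return 1
                -> return 2
                F(j=2) -> return 1  (same call as traced above)
              -> return 3
              F(j=3) -> return 2  (same call as traced above)
            -> return 5
            F(j=4) -> return 3  (same call as traced above)
          -> return 8
          F(j=5) -> return 5  (same call as traced above)
        -> return 13
        F(j=6) -> return 8  (same call as traced above)
      -> return 21
      F(j=7) -> return 13  (same call as traced above)
    -> return 34
    F(j=8) -> return 21  (same call as traced above)
  -> return 55
  F(j=9) -> return 34  (same call as traced above)
-> return 89

Final answer: 89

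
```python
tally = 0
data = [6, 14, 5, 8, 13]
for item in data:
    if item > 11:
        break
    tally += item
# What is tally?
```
Trace:
  tally=0
  tally=6, item=6
  tally=6, item=14

Final answer: 6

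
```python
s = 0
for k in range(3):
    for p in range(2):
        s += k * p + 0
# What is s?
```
Trace:
  s=0
  s=0, k=0, p=0
  s=0, k=0, p=1
  s=0, k=1, p=0
  s=1, k=1, p=1
  s=1, k=2, p=0
  s=3, k=2, p=1

Final answer: 3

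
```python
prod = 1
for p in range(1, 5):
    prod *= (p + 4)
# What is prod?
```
Trace:
  prod=1
  prod=5, p=1
  prod=30, p=2
  prod=210, p=3
  prod=1680, p=4

Final answer: 1680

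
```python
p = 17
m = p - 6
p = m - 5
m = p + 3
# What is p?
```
Trace:
  p=17
  p=17, m=11
  p=6, m=11
  p=6, m=9

Final answer: 6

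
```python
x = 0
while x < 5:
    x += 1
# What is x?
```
Trace:
  x=0
  x=1
  x=2
  x=3
  x=4
  x=5

Final answer: 5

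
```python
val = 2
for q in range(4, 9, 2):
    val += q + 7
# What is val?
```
Trace:
  val=2
  val=13, q=4
  val=26, q=6
  val=41, q=8

Final answer: 41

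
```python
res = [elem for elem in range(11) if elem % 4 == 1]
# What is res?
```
Trace:
  elem=0
  elem=1
  elem=2
  elem=3
  elem=4
  elem=5
  elem=6
  elem=7
  elem=8
  elem=9
  elem=10
  res=[1, 5, 9]

Final answer: [1, 5, 9]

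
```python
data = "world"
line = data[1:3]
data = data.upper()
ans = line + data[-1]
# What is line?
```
Trace:
  data='world'
  data='world', line='or'
  data='WORLD', line='or'
  data='WORLD', line='or', ans='orD'

Final answer: 'or'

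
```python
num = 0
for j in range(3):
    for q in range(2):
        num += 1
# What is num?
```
Trace:
  num=0
  num=1, j=0, q=0
  num=2, j=0, q=1
  num=3, j=1, q=0
  num=4, j=1, q=1
  num=5, j=2, q=0
  num=6, j=2, q=1

Final answer: 6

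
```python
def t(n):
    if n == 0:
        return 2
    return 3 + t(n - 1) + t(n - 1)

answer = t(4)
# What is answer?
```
Call trace (a repeated sub-call is expanded the first time; later identical calls just restate its return value):
t(n=4)
  t(n=3)
    t(n=2)
      t(n=1)
        t(n=0)
        -> return 2
        t(n=0)
        -> return 2
      -> return 7
      t(n=1) -> return 7  (same call as traced above)
    -> return 17
    t(n=2) -> return 17  (same call as traced above)
  -> return 37
  t(n=3) -> return 37  (same call as traced above)
-> return 77

Final answer: 77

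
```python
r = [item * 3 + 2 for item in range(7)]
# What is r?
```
Trace:
  item=0
  item=1
  item=2
  item=3
  item=4
  item=5
  item=6
  r=[2, 5, 8, 11, 14, 17, 20]

Final answer: [2, 5, 8, 11, 14, 17, 20]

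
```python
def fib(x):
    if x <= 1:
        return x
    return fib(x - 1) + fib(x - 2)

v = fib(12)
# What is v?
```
Call trace (a repeated sub-call is expanded the first time; later identical calls just restate its return value):
fib(x=12)
  fib(x=11)
    fib(x=10)
      fib(x=9)
        fib(x=8)
          fib(x=7)
            fib(x=6)
              fib(x=5)
                fib(x=4)
                  fib(x=3)
                    fib(x=2)
                      fib(x=1)
                      -> return 1
                      fib(x=0)
                      -> return 0
                    -> return 1
                    fib(x=1)
                    -> return 1
                  -> return 2
                  fib(x=2) -> return 1  (same call as traced above)
                -> return 3
                fib(x=3) -> return 2  (same call as traced above)
              -> return 5
              fib(x=4) -> return 3  (same call as traced above)
            -> return 8
            fib(x=5) -> return 5  (same call as traced above)
          -> return 13
          fib(x=6) -> return 8  (same call as traced above)
        -> return 21
        fib(x=7) -> return 13  (same call as traced above)
      -> return 34
      fib(x=8) -> return 21  (same call as traced above)
    -> return 55
    fib(x=9) -> return 34  (same call as traced above)
  -> return 89
  fib(x=10) -> return 55  (same call as traced above)
-> return 144

Final answer: 144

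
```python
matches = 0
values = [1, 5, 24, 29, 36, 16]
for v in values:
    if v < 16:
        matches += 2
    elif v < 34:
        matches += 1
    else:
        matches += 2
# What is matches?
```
Trace:
  matches=0
  matches=2, v=1
  matches=4, v=5
  matches=5, v=24
  matches=6, v=29
  matches=8, v=36
  matches=9, v=16

Final answer: 9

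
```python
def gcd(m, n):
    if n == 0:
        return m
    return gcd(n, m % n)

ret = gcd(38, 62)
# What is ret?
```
Call trace:
gcd(m=38, n=62)
  gcd(m=62, n=38)
    gcd(m=38, n=24)
      gcd(m=24, n=14)
        gcd(m=14, n=10)
          gcd(m=10, n=4)
            gcd(m=4, n=2)
              gcd(m=2, n=0)
              -> return 2
            -> return 2
          -> return 2
        -> return 2
      -> return 2
    -> return 2
  -> return 2
-> return 2

Final answer: 2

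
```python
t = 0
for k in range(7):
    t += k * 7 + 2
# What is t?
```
Trace:
  t=0
  t=2, k=0
  t=11, k=1
  t=27, k=2
  t=50, k=3
  t=80, k=4
  t=117, k=5
  t=161, k=6

Final answer: 161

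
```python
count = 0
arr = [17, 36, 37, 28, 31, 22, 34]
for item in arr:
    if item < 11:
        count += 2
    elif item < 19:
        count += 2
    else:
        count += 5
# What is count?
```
Trace:
  count=0
  count=2, item=17
  count=7, item=36
  count=12, item=37
  count=17, item=28
  count=22, item=31
  count=27, item=22
  count=32, item=34

Final answer: 32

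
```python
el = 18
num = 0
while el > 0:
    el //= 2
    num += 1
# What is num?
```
Trace:
  el=18
  el=18, num=0
  el=9, num=1
  el=4, num=2
  el=2, num=3
  el=1, num=4
  el=0, num=5

Final answer: 5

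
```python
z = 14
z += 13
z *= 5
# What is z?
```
Trace:
  z=14
  z=27
  z=135

Final answer: 135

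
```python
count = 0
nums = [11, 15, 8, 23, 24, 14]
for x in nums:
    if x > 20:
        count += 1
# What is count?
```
Trace:
  count=0
  count=0, x=11
  count=0, x=15
  count=0, x=8
  count=1, x=23
  count=2, x=24
  count=2, x=14

Final answer: 2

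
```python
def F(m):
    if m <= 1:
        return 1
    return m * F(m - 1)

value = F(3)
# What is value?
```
Call trace:
F(m=3)
  F(m=2)
    F(m=1)
    -> return 1
  -> return 2
-> return 6

Final answer: 6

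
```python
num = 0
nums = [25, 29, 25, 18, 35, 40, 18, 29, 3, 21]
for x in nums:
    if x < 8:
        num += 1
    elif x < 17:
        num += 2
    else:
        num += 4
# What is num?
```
Trace:
  num=0
  num=4, x=25
  num=8, x=29
  num=12, x=25
  num=16, x=18
  num=20, x=35
  num=24, x=40
  num=28, x=18
  num=32, x=29
  num=33, x=3
  num=37, x=21

Final answer: 37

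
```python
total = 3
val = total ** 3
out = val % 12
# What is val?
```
Trace:
  total=3
  total=3, val=27
  total=3, val=27, out=3

Final answer: 27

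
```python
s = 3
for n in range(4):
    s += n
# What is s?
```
Trace:
  s=3
  s=3, n=0
  s=4, n=1
  s=6, n=2
  s=9, n=3

Final answer: 9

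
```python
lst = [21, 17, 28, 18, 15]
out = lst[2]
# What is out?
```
Trace:
  lst=[21, 17, 28, 18, 15]
  lst=[21, 17, 28, 18, 15], out=28

Final answer: 28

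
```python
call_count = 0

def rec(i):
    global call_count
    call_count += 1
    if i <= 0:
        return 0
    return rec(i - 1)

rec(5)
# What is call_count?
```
Call trace:
rec(i=5)
  rec(i=4)
    rec(i=3)
      rec(i=2)
        rec(i=1)
          rec(i=0)
          -> return 0
        -> return 0
      -> return 0
    -> return 0
  -> return 0
-> return 0

call_count is incremented once per call. rec is entered once for each i = 5, 4, 3, 2, 1, 0 (the i <= 0 call returns without recursing), i.e. 5 + 1 calls.
call_count = 6

Final answer: 6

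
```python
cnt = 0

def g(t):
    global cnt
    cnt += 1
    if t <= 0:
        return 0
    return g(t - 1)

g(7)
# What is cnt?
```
Call trace:
g(t=7)
  g(t=6)
    g(t=5)
      g(t=4)
        g(t=3)
          g(t=2)
            g(t=1)
              g(t=0)
              -> return 0
            -> return 0
          -> return 0
        -> return 0
      -> return 0
    -> return 0
  -> return 0
-> return 0

cnt is incremented once per call. g is entered once for each t = 7, 6, 5, 4, 3, 2, 1, 0 (the t <= 0 call returns without recursing), i.e. 7 + 1 calls.
cnt = 8

Final answer: 8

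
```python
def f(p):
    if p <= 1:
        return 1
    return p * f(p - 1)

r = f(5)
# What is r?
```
Call trace:
f(p=5)
  f(p=4)
    f(p=3)
      f(p=2)
        f(p=1)
        -> return 1
      -> return 2
    -> return 6
  -> return 24
-> return 120

Final answer: 120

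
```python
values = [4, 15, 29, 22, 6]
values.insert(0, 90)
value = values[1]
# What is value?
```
Trace:
  values=[4, 15, 29, 22, 6]
  values=[90, 4, 15, 29, 22, 6]
  values=[90, 4, 15, 29, 22, 6], value=4

Final answer: 4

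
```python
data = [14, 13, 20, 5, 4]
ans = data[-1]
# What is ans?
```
Trace:
  data=[14, 13, 20, 5, 4]
  data=[14, 13, 20, 5, 4], ans=4

Final answer: 4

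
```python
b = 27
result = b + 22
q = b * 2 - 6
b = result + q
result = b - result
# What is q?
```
Trace:
  b=27
  b=27, result=49
  b=27, result=49, q=48
  b=97, result=49, q=48
  b=97, result=48, q=48

Final answer: 48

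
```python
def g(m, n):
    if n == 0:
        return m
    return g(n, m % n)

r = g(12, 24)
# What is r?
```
Call trace:
g(m=12, n=24)
  g(m=24, n=12)
    g(m=12, n=0)
    -> return 12
  -> return 12
-> return 12

Final answer: 12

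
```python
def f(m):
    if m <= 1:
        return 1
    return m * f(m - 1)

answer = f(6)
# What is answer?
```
Call trace:
f(m=6)
  f(m=5)
    f(m=4)
      f(m=3)
        f(m=2)
          f(m=1)
          -> return 1
        -> return 2
      -> return 6
    -> return 24
  -> return 120
-> return 720

Final answer: 720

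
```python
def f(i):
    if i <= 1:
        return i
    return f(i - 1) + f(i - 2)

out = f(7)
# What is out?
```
Call trace (a repeated sub-call is expanded the first time; later identical calls just restate its return value):
f(i=7)
  f(i=6)
    f(i=5)
      f(i=4)
        f(i=3)
          f(i=2)
            f(i=1)
            -> return 1
            f(i=0)
            -> return 0
          -> return 1
          f(i=1)
          -> return 1
        -> return 2
        f(i=2) -> return 1  (same call as traced above)
      -> return 3
      f(i=3) -> return 2  (same call as traced above)
    -> return 5
    f(i=4) -> return 3  (same call as traced above)
  -> return 8
  f(i=5) -> return 5  (same call as traced above)
-> return 13

Final answer: 13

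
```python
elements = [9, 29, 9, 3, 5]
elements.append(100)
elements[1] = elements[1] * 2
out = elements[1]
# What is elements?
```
Trace:
  elements=[9, 29, 9, 3, 5]
  elements=[9, 29, 9, 3, 5, 100]
  elements=[9, 58, 9, 3, 5, 100]
  elements=[9, 58, 9, 3, 5, 100], out=58

Final answer: [9, 58, 9, 3, 5, 100]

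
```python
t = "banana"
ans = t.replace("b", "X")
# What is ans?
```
Trace:
  t='banana'
  t='banana', ans='Xanana'

Final answer: 'Xanana'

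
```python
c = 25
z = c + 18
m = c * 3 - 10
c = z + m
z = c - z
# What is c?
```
Trace:
  c=25
  c=25, z=43
  c=25, z=43, m=65
  c=108, z=43, m=65
  c=108, z=65, m=65

Final answer: 108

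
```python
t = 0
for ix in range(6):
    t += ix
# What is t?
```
Trace:
  t=0
  t=0, ix=0
  t=1, ix=1
  t=3, ix=2
  t=6, ix=3
  t=10, ix=4
  t=15, ix=5

Final answer: 15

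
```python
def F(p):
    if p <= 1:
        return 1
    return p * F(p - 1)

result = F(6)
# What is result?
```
Call trace:
F(p=6)
  F(p=5)
    F(p=4)
      F(p=3)
        F(p=2)
          F(p=1)
          -> return 1
        -> return 2
      -> return 6
    -> return 24
  -> return 120
-> return 720

Final answer: 720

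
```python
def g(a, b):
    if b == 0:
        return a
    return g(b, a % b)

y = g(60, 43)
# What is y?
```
Call trace:
g(a=60, b=43)
  g(a=43, b=17)
    g(a=17, b=9)
      g(a=9, b=8)
        g(a=8, b=1)
          g(a=1, b=0)
          -> return 1
        -> return 1
      -> return 1
    -> return 1
  -> return 1
-> return 1

Final answer: 1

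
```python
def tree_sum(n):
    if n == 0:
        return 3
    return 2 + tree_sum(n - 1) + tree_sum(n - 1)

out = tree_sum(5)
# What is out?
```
Call trace (a repeated sub-call is expanded the first time; later identical calls just restate its return value):
tree_sum(n=5)
  tree_sum(n=4)
    tree_sum(n=3)
      tree_sum(n=2)
        tree_sum(n=1)
          tree_sum(n=0)
          -> return 3
          tree_sum(n=0)
          -> return 3
        -> return 8
        tree_sum(n=1) -> return 8  (same call as traced above)
      -> return 18
      tree_sum(n=2) -> return 18  (same call as traced above)
    -> return 38
    tree_sum(n=3) -> return 38  (same call as traced above)
  -> return 78
  tree_sum(n=4) -> return 78  (same call as traced above)
-> return 158

Final answer: 158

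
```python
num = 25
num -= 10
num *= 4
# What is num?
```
Trace:
  num=25
  num=15
  num=60

Final answer: 60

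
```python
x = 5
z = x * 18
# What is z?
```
Trace:
  x=5
  x=5, z=90

Final answer: 90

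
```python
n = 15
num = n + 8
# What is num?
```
Trace:
  n=15
  n=15, num=23

Final answer: 23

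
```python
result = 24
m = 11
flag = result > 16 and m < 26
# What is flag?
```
Trace:
  result=24
  result=24, m=11
  result=24, m=11, flag=True

Final answer: True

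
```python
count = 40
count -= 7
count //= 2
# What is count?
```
Trace:
  count=40
  count=33
  count=16

Final answer: 16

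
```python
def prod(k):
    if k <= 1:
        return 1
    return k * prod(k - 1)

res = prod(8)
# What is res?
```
Call trace:
prod(k=8)
  prod(k=7)
    prod(k=6)
      prod(k=5)
        prod(k=4)
          prod(k=3)
            prod(k=2)
              prod(k=1)
              -> return 1
            -> return 2
          -> return 6
        -> return 24
      -> return 120
    -> return 720
  -> return 5040
-> return 40320

Final answer: 40320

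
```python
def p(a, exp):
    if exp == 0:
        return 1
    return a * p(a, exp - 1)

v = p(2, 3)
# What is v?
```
Call trace:
p(a=2, exp=3)
  p(a=2, exp=2)
    p(a=2, exp=1)
      p(a=2, exp=0)
      -> return 1
    -> return 2
  -> return 4
-> return 8

Final answer: 8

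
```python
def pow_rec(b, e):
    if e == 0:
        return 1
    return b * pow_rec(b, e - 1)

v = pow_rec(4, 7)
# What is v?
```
Call trace:
pow_rec(b=4, e=7)
  pow_rec(b=4, e=6)
    pow_rec(b=4, e=5)
      pow_rec(b=4, e=4)
        pow_rec(b=4, e=3)
          pow_rec(b=4, e=2)
            pow_rec(b=4, e=1)
              pow_rec(b=4, e=0)
              -> return 1
            -> return 4
          -> return 16
        -> return 64
      -> return 256
    -> return 1024
  -> return 4096
-> return 16384

Final answer: 16384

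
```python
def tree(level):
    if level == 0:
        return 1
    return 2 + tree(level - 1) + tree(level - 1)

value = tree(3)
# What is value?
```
Call trace (a repeated sub-call is expanded the first time; later identical calls just restate its return value):
tree(level=3)
  tree(level=2)
    tree(level=1)
      tree(level=0)
      -> return 1
      tree(level=0)
      -> return 1
    -> return 4
    tree(level=1) -> return 4  (same call as traced above)
  -> return 10
  tree(level=2) -> return 10  (same call as traced above)
-> return 22

Final answer: 22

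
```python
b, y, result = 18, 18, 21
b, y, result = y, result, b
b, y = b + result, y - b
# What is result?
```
Trace:
  b=18, y=18, result=21
  b=18, y=21, result=18
  b=36, y=3, result=18

Final answer: 18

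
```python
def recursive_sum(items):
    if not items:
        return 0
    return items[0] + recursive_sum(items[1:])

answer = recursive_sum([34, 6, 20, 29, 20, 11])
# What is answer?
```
Call trace:
recursive_sum(items=[34, 6, 20, 29, 20, 11])
  recursive_sum(items=[6, 20, 29, 20, 11])
    recursive_sum(items=[20, 29, 20, 11])
      recursive_sum(items=[29, 20, 11])
        recursive_sum(items=[20, 11])
          recursive_sum(items=[11])
            recursive_sum(items=[])
            -> return 0
          -> return 11
        -> return 31
      -> return 60
    -> return 80
  -> return 86
-> return 120

Final answer: 120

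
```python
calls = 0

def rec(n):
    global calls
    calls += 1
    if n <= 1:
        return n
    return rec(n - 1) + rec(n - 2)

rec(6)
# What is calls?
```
Call trace (a repeated sub-call is expanded the first time; later identical calls just restate its return value):
rec(n=6)
  rec(n=5)
    rec(n=4)
      rec(n=3)
        rec(n=2)
          rec(n=1)
          -> return 1
          rec(n=0)
          -> return 0
        -> return 1
        rec(n=1)
        -> return 1
      -> return 2
      rec(n=2) -> return 1  (same call as traced above)
    -> return 3
    rec(n=3) -> return 2  (same call as traced above)
  -> return 5
  rec(n=4) -> return 3  (same call as traced above)
-> return 8

calls is incremented once per call, so count the calls in each subtree. Let C(n) = number of calls made by rec(n).
C(0) = C(1) = 1 (base case, no recursion); C(n) = 1 + C(n - 1) + C(n - 2) otherwise.
C(2) = 1 + C(1) + C(0) = 1 + 1 + 1 = 3
C(3) = 1 + C(2) + C(1) = 1 + 3 + 1 = 5
C(4) = 1 + C(3) + C(2) = 1 + 5 + 3 = 9
C(5) = 1 + C(4) + C(3) = 1 + 9 + 5 = 15
C(6) = 1 + C(5) + C(4) = 1 + 15 + 9 = 25
calls = C(6) = 25

Final answer: 25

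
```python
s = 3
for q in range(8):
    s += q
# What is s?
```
Trace:
  s=3
  s=3, q=0
  s=4, q=1
  s=6, q=2
  s=9, q=3
  s=13, q=4
  s=18, q=5
  s=24, q=6
  s=31, q=7

Final answer: 31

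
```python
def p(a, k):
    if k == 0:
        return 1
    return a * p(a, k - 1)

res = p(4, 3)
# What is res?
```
Call trace:
p(a=4, k=3)
  p(a=4, k=2)
    p(a=4, k=1)
      p(a=4, k=0)
      -> return 1
    -> return 4
  -> return 16
-> return 64

Final answer: 64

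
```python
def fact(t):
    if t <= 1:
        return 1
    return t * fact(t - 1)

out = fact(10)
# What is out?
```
Call trace:
fact(t=10)
  fact(t=9)
    fact(t=8)
      fact(t=7)
        fact(t=6)
          fact(t=5)
            fact(t=4)
              fact(t=3)
                fact(t=2)
                  fact(t=1)
                  -> return 1
                -> return 2
              -> return 6
            -> return 24
          -> return 120
        -> return 720
      -> return 5040
    -> return 40320
  -> return 362880
-> return 3628800

Final answer: 3628800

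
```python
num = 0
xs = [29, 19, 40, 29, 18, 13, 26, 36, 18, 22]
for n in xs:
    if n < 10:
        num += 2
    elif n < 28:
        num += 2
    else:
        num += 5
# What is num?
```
Trace:
  num=0
  num=5, n=29
  num=7, n=19
  num=12, n=40
  num=17, n=29
  num=19, n=18
  num=21, n=13
  num=23, n=26
  num=28, n=36
  num=30, n=18
  num=32, n=22

Final answer: 32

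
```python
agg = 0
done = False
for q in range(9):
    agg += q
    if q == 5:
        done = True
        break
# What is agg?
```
Trace:
  agg=0
  agg=0, done=False
  agg=0, done=False, q=0
  agg=1, done=False, q=1
  agg=3, done=False, q=2
  agg=6, done=False, q=3
  agg=10, done=False, q=4
  agg=15, done=True, q=5

Final answer: 15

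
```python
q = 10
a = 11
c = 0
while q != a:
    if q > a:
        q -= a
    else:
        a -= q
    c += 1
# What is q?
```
Trace:
  q=10
  q=10, a=11
  q=10, a=11, c=0
  q=10, a=1, c=1
  q=9, a=1, c=2
  q=8, a=1, c=3
  q=7, a=1, c=4
  q=6, a=1, c=5
  q=5, a=1, c=6
  q=4, a=1, c=7
  q=3, a=1, c=8
  q=2, a=1, c=9
  q=1, a=1, c=10

Final answer: 1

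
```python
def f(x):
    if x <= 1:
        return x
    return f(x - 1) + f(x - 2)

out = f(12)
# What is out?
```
Call trace (a repeated sub-call is expanded the first time; later identical calls just restate its return value):
f(x=12)
  f(x=11)
    f(x=10)
      f(x=9)
        f(x=8)
          f(x=7)
            f(x=6)
              f(x=5)
                f(x=4)
                  f(x=3)
                    f(x=2)
                      f(x=1)
                      -> return 1
                      f(x=0)
                      -> return 0
                    -> return 1
                    f(x=1)
                    -> return 1
                  -> return 2
                  f(x=2) -> return 1  (same call as traced above)
                -> return 3
                f(x=3) -> return 2  (same call as traced above)
              -> return 5
              f(x=4) -> return 3  (same call as traced above)
            -> return 8
            f(x=5) -> return 5  (same call as traced above)
          -> return 13
          f(x=6) -> return 8  (same call as traced above)
        -> return 21
        f(x=7) -> return 13  (same call as traced above)
      -> return 34
      f(x=8) -> return 21  (same call as traced above)
    -> return 55
    f(x=9) -> return 34  (same call as traced above)
  -> return 89
  f(x=10) -> return 55  (same call as traced above)
-> return 144

Final answer: 144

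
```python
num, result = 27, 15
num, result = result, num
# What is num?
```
Trace:
  num=27, result=15
  num=15, result=27

Final answer: 15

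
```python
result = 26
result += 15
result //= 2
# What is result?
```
Trace:
  result=26
  result=41
  result=20

Final answer: 20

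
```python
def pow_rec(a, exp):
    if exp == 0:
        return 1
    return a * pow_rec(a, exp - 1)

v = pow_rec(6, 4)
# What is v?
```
Call trace:
pow_rec(a=6, exp=4)
  pow_rec(a=6, exp=3)
    pow_rec(a=6, exp=2)
      pow_rec(a=6, exp=1)
        pow_rec(a=6, exp=0)
        -> return 1
      -> return 6
    -> return 36
  -> return 216
-> return 1296

Final answer: 1296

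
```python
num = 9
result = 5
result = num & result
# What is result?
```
Trace:
  num=9
  num=9, result=5
  num=9, result=1

Final answer: 1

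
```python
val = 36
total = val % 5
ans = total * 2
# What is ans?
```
Trace:
  val=36
  val=36, total=1
  val=36, total=1, ans=2

Final answer: 2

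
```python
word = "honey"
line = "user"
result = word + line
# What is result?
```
Trace:
  word='honey'
  word='honey', line='user'
  word='honey', line='user', result='honeyuser'

Final answer: 'honeyuser'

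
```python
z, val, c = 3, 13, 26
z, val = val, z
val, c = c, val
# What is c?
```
Trace:
  z=3, val=13, c=26
  z=13, val=3, c=26
  z=13, val=26, c=3

Final answer: 3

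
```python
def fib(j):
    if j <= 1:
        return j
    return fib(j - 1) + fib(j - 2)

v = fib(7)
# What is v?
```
Call trace (a repeated sub-call is expanded the first time; later identical calls just restate its return value):
fib(j=7)
  fib(j=6)
    fib(j=5)
      fib(j=4)
        fib(j=3)
          fib(j=2)
            fib(j=1)
            -> return 1
            fib(j=0)
            -> return 0
          -> return 1
          fib(j=1)
          -> return 1
        -> return 2
        fib(j=2) -> return 1  (same call as traced above)
      -> return 3
      fib(j=3) -> return 2  (same call as traced above)
    -> return 5
    fib(j=4) -> return 3  (same call as traced above)
  -> return 8
  fib(j=5) -> return 5  (same call as traced above)
-> return 13

Final answer: 13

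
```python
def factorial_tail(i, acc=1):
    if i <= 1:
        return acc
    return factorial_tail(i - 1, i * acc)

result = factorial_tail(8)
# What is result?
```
Call trace:
factorial_tail(i=8, acc=1)
  factorial_tail(i=7, acc=8)
    factorial_tail(i=6, acc=56)
      factorial_tail(i=5, acc=336)
        factorial_tail(i=4, acc=1680)
          factorial_tail(i=3, acc=6720)
            factorial_tail(i=2, acc=20160)
              factorial_tail(i=1, acc=40320)
              -> return 40320
            -> return 40320
          -> return 40320
        -> return 40320
      -> return 40320
    -> return 40320
  -> return 40320
-> return 40320

Final answer: 40320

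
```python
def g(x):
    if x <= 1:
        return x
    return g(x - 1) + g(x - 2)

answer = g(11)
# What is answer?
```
Call trace (a repeated sub-call is expanded the first time; later identical calls just restate its return value):
g(x=11)
  g(x=10)
    g(x=9)
      g(x=8)
        g(x=7)
          g(x=6)
            g(x=5)
              g(x=4)
                g(x=3)
                  g(x=2)
                    g(x=1)
                    -> return 1
                    g(x=0)
                    -> return 0
                  -> return 1
                  g(x=1)
                  -> return 1
                -> return 2
                g(x=2) -> return 1  (same call as traced above)
              -> return 3
              g(x=3) -> return 2  (same call as traced above)
            -> return 5
            g(x=4) -> return 3  (same call as traced above)
          -> return 8
          g(x=5) -> return 5  (same call as traced above)
        -> return 13
        g(x=6) -> return 8  (same call as traced above)
      -> return 21
      g(x=7) -> return 13  (same call as traced above)
    -> return 34
    g(x=8) -> return 21  (same call as traced above)
  -> return 55
  g(x=9) -> return 34  (same call as traced above)
-> return 89

Final answer: 89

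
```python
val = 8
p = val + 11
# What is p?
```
Trace:
  val=8
  val=8, p=19

Final answer: 19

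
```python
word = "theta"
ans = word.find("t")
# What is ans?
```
Trace:
  word='theta'
  word='theta', ans=0

Final answer: 0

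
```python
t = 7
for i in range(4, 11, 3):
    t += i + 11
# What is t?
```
Trace:
  t=7
  t=22, i=4
  t=40, i=7
  t=61, i=10

Final answer: 61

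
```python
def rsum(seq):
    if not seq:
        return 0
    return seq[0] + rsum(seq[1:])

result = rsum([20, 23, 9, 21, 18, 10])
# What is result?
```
Call trace:
rsum(seq=[20, 23, 9, 21, 18, 10])
  rsum(seq=[23, 9, 21, 18, 10])
    rsum(seq=[9, 21, 18, 10])
      rsum(seq=[21, 18, 10])
        rsum(seq=[18, 10])
          rsum(seq=[10])
            rsum(seq=[])
            -> return 0
          -> return 10
        -> return 28
      -> return 49
    -> return 58
  -> return 81
-> return 101

Final answer: 101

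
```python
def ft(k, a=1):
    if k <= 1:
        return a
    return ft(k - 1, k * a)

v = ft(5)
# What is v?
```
Call trace:
ft(k=5, a=1)
  ft(k=4, a=5)
    ft(k=3, a=20)
      ft(k=2, a=60)
        ft(k=1, a=120)
        -> return 120
      -> return 120
    -> return 120
  -> return 120
-> return 120

Final answer: 120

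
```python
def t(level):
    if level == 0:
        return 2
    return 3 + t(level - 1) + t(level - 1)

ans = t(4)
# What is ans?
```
Call trace (a repeated sub-call is expanded the first time; later identical calls just restate its return value):
t(level=4)
  t(level=3)
    t(level=2)
      t(level=1)
        t(level=0)
        -> return 2
        t(level=0)
        -> return 2
      -> return 7
      t(level=1) -> return 7  (same call as traced above)
    -> return 17
    t(level=2) -> return 17  (same call as traced above)
  -> return 37
  t(level=3) -> return 37  (same call as traced above)
-> return 77

Final answer: 77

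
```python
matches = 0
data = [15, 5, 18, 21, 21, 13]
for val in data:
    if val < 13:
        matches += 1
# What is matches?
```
Trace:
  matches=0
  matches=0, val=15
  matches=1, val=5
  matches=1, val=18
  matches=1, val=21
  matches=1, val=21
  matches=1, val=13

Final answer: 1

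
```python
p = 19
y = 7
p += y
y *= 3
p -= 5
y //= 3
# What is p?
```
Trace:
  p=19
  p=19, y=7
  p=26, y=7
  p=26, y=21
  p=21, y=21
  p=21, y=7

Final answer: 21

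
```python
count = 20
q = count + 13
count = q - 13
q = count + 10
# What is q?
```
Trace:
  count=20
  count=20, q=33
  count=20, q=33
  count=20, q=30

Final answer: 30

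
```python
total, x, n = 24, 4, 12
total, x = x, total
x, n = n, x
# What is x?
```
Trace:
  total=24, x=4, n=12
  total=4, x=24, n=12
  total=4, x=12, n=24

Final answer: 12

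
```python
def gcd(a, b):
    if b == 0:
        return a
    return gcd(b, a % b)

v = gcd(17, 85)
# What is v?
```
Call trace:
gcd(a=17, b=85)
  gcd(a=85, b=17)
    gcd(a=17, b=0)
    -> return 17
  -> return 17
-> return 17

Final answer: 17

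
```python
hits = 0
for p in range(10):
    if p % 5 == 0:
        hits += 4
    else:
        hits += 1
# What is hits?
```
Trace:
  hits=0
  hits=4, p=0
  hits=5, p=1
  hits=6, p=2
  hits=7, p=3
  hits=8, p=4
  hits=12, p=5
  hits=13, p=6
  hits=14, p=7
  hits=15, p=8
  hits=16, p=9

Final answer: 16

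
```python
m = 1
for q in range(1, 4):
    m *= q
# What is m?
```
Trace:
  m=1
  m=1, q=1
  m=2, q=2
  m=6, q=3

Final answer: 6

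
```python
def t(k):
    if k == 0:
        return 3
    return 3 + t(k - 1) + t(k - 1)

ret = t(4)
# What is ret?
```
Call trace (a repeated sub-call is expanded the first time; later identical calls just restate its return value):
t(k=4)
  t(k=3)
    t(k=2)
      t(k=1)
        t(k=0)
        -> return 3
        t(k=0)
        -> return 3
      -> return 9
      t(k=1) -> return 9  (same call as traced above)
    -> return 21
    t(k=2) -> return 21  (same call as traced above)
  -> return 45
  t(k=3) -> return 45  (same call as traced above)
-> return 93

Final answer: 93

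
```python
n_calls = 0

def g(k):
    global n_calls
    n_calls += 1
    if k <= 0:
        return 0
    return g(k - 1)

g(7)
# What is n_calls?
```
Call trace:
g(k=7)
  g(k=6)
    g(k=5)
      g(k=4)
        g(k=3)
          g(k=2)
            g(k=1)
              g(k=0)
              -> return 0
            -> return 0
          -> return 0
        -> return 0
      -> return 0
    -> return 0
  -> return 0
-> return 0

n_calls is incremented once per call. g is entered once for each k = 7, 6, 5, 4, 3, 2, 1, 0 (the k <= 0 call returns without recursing), i.e. 7 + 1 calls.
n_calls = 8

Final answer: 8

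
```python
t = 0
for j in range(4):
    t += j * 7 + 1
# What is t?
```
Trace:
  t=0
  t=1, j=0
  t=9, j=1
  t=24, j=2
  t=46, j=3

Final answer: 46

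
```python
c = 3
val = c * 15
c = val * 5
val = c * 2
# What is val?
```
Trace:
  c=3
  c=3, val=45
  c=225, val=45
  c=225, val=450

Final answer: 450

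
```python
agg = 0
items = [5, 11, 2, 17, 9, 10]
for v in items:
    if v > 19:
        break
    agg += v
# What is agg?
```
Trace:
  agg=0
  agg=5, v=5
  agg=16, v=11
  agg=18, v=2
  agg=35, v=17
  agg=44, v=9
  agg=54, v=10

Final answer: 54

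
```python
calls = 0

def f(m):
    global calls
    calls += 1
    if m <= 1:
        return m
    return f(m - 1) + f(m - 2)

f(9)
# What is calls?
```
Call trace (a repeated sub-call is expanded the first time; later identical calls just restate its return value):
f(m=9)
  f(m=8)
    f(m=7)
      f(m=6)
        f(m=5)
          f(m=4)
            f(m=3)
              f(m=2)
                f(m=1)
                -> return 1
                f(m=0)
                -> return 0
              -> return 1
              f(m=1)
              -> return 1
            -> return 2
            f(m=2) -> return 1  (same call as traced above)
          -> return 3
          f(m=3) -> return 2  (same call as traced above)
        -> return 5
        f(m=4) -> return 3  (same call as traced above)
      -> return 8
      f(m=5) -> return 5  (same call as traced above)
    -> return 13
    f(m=6) -> return 8  (same call as traced above)
  -> return 21
  f(m=7) -> return 13  (same call as traced above)
-> return 34

calls is incremented once per call, so count the calls in each subtree. Let C(m) = number of calls made by f(m).
C(0) = C(1) = 1 (base case, no recursion); C(m) = 1 + C(m - 1) + C(m - 2) otherwise.
C(2) = 1 + C(1) + C(0) = 1 + 1 + 1 = 3
C(3) = 1 + C(2) + C(1) = 1 + 3 + 1 = 5
C(4) = 1 + C(3) + C(2) = 1 + 5 + 3 = 9
C(5) = 1 + C(4) + C(3) = 1 + 9 + 5 = 15
C(6) = 1 + C(5) + C(4) = 1 + 15 + 9 = 25
C(7) = 1 + C(6) + C(5) = 1 + 25 + 15 = 41
C(8) = 1 + C(7) + C(6) = 1 + 41 + 25 = 67
C(9) = 1 + C(8) + C(7) = 1 + 67 + 41 = 109
calls = C(9) = 109

Final answer: 109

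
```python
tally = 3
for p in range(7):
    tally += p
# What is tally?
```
Trace:
  tally=3
  tally=3, p=0
  tally=4, p=1
  tally=6, p=2
  tally=9, p=3
  tally=13, p=4
  tally=18, p=5
  tally=24, p=6

Final answer: 24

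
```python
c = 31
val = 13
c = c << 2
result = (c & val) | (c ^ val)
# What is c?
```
Trace:
  c=31
  c=31, val=13
  c=124, val=13
  c=124, val=13, result=125

Final answer: 124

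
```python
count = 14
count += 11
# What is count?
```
Trace:
  count=14
  count=25

Final answer: 25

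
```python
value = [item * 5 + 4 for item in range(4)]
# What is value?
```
Trace:
  item=0
  item=1
  item=2
  item=3
  value=[4, 9, 14, 19]

Final answer: [4, 9, 14, 19]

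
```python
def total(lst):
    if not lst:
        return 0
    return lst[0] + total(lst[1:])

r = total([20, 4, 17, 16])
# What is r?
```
Call trace:
total(lst=[20, 4, 17, 16])
  total(lst=[4, 17, 16])
    total(lst=[17, 16])
      total(lst=[16])
        total(lst=[])
        -> return 0
      -> return 16
    -> return 33
  -> return 37
-> return 57

Final answer: 57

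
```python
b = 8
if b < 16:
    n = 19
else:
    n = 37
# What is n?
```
Trace:
  b=8
  b=8, n=19

Final answer: 19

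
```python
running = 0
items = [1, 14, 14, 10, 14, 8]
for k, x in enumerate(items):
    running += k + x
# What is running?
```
Trace:
  running=0
  running=1, k=0, x=1
  running=16, k=1, x=14
  running=32, k=2, x=14
  running=45, k=3, x=10
  running=63, k=4, x=14
  running=76, k=5, x=8

Final answer: 76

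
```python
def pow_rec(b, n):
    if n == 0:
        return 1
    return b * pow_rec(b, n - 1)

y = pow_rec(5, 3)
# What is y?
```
Call trace:
pow_rec(b=5, n=3)
  pow_rec(b=5, n=2)
    pow_rec(b=5, n=1)
      pow_rec(b=5, n=0)
      -> return 1
    -> return 5
  -> return 25
-> return 125

Final answer: 125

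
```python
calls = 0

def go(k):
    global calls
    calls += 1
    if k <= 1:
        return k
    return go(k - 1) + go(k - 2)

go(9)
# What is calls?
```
Call trace (a repeated sub-call is expanded the first time; later identical calls just restate its return value):
go(k=9)
  go(k=8)
    go(k=7)
      go(k=6)
        go(k=5)
          go(k=4)
            go(k=3)
              go(k=2)
                go(k=1)
                -> return 1
                go(k=0)
                -> return 0
              -> return 1
              go(k=1)
              -> return 1
            -> return 2
            go(k=2) -> return 1  (same call as traced above)
          -> return 3
          go(k=3) -> return 2  (same call as traced above)
        -> return 5
        go(k=4) -> return 3  (same call as traced above)
      -> return 8
      go(k=5) -> return 5  (same call as traced above)
    -> return 13
    go(k=6) -> return 8  (same call as traced above)
  -> return 21
  go(k=7) -> return 13  (same call as traced above)
-> return 34

calls is incremented once per call, so count the calls in each subtree. Let C(k) = number of calls made by go(k).
C(0) = C(1) = 1 (base case, no recursion); C(k) = 1 + C(k - 1) + C(k - 2) otherwise.
C(2) = 1 + C(1) + C(0) = 1 + 1 + 1 = 3
C(3) = 1 + C(2) + C(1) = 1 + 3 + 1 = 5
C(4) = 1 + C(3) + C(2) = 1 + 5 + 3 = 9
C(5) = 1 + C(4) + C(3) = 1 + 9 + 5 = 15
C(6) = 1 + C(5) + C(4) = 1 + 15 + 9 = 25
C(7) = 1 + C(6) + C(5) = 1 + 25 + 15 = 41
C(8) = 1 + C(7) + C(6) = 1 + 41 + 25 = 67
C(9) = 1 + C(8) + C(7) = 1 + 67 + 41 = 109
calls = C(9) = 109

Final answer: 109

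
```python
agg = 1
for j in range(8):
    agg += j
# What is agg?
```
Trace:
  agg=1
  agg=1, j=0
  agg=2, j=1
  agg=4, j=2
  agg=7, j=3
  agg=11, j=4
  agg=16, j=5
  agg=22, j=6
  agg=29, j=7

Final answer: 29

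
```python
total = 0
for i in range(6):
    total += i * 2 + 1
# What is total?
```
Trace:
  total=0
  total=1, i=0
  total=4, i=1
  total=9, i=2
  total=16, i=3
  total=25, i=4
  total=36, i=5

Final answer: 36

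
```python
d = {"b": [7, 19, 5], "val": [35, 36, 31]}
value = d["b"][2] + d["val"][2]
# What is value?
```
Trace:
  d={'b': [7, 19, 5], 'val': [35, 36, 31]}
  d={'b': [7, 19, 5], 'val': [35, 36, 31]}, value=36

Final answer: 36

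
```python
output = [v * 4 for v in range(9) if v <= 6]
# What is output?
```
Trace:
  v=0
  v=1
  v=2
  v=3
  v=4
  v=5
  v=6
  v=7
  v=8
  output=[0, 4, 8, 12, 16, 20, 24]

Final answer: [0, 4, 8, 12, 16, 20, 24]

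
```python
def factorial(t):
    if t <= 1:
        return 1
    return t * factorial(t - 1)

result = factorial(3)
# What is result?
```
Call trace:
factorial(t=3)
  factorial(t=2)
    factorial(t=1)
    -> return 1
  -> return 2
-> return 6

Final answer: 6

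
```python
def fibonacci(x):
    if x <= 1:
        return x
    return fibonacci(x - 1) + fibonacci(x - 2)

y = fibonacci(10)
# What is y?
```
Call trace (a repeated sub-call is expanded the first time; later identical calls just restate its return value):
fibonacci(x=10)
  fibonacci(x=9)
    fibonacci(x=8)
      fibonacci(x=7)
        fibonacci(x=6)
          fibonacci(x=5)
            fibonacci(x=4)
              fibonacci(x=3)
                fibonacci(x=2)
                  fibonacci(x=1)
                  -> return 1
                  fibonacci(x=0)
                  -> return 0
                -> return 1
                fibonacci(x=1)
                -> return 1
              -> return 2
              fibonacci(x=2) -> return 1  (same call as traced above)
            -> return 3
            fibonacci(x=3) -> return 2  (same call as traced above)
          -> return 5
          fibonacci(x=4) -> return 3  (same call as traced above)
        -> return 8
        fibonacci(x=5) -> return 5  (same call as traced above)
      -> return 13
      fibonacci(x=6) -> return 8  (same call as traced above)
    -> return 21
    fibonacci(x=7) -> return 13  (same call as traced above)
  -> return 34
  fibonacci(x=8) -> return 21  (same call as traced above)
-> return 55

Final answer: 55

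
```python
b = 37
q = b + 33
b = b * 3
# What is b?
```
Trace:
  b=37
  b=37, q=70
  b=111, q=70

Final answer: 111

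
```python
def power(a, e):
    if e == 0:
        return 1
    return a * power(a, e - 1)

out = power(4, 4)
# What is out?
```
Call trace:
power(a=4, e=4)
  power(a=4, e=3)
    power(a=4, e=2)
      power(a=4, e=1)
        power(a=4, e=0)
        -> return 1
      -> return 4
    -> return 16
  -> return 64
-> return 256

Final answer: 256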